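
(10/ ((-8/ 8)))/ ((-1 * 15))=2/ 3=0.67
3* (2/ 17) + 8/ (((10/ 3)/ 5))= 210/ 17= 12.35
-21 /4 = -5.25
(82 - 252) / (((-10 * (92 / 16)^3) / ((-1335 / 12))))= -121040 / 12167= -9.95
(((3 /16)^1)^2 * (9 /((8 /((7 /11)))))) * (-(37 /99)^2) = -9583 /2725888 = -0.00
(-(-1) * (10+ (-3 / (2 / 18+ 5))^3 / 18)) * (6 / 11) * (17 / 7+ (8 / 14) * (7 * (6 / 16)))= 29167995 / 1362704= 21.40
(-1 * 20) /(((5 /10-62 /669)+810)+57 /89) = -2381640 /96581191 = -0.02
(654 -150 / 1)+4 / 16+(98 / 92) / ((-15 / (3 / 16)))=1855591 / 3680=504.24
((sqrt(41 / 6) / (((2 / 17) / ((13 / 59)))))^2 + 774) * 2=66665537 / 41772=1595.94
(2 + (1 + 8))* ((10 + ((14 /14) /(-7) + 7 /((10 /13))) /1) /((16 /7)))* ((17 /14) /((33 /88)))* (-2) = -248149 /420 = -590.83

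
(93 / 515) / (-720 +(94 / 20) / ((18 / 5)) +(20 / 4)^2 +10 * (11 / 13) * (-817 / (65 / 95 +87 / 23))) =-10619856 / 131811011165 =-0.00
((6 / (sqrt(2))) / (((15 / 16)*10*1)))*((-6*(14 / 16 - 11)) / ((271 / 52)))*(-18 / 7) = -454896*sqrt(2) / 47425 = -13.56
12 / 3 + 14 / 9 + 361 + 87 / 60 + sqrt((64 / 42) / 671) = 368.05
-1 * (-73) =73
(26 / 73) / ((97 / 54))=1404 / 7081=0.20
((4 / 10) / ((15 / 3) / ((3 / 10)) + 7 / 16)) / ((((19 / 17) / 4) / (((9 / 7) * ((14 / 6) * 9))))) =176256 / 77995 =2.26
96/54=16/9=1.78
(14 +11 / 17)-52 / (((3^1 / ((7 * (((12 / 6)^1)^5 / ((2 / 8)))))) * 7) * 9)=-106429 / 459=-231.87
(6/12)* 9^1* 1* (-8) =-36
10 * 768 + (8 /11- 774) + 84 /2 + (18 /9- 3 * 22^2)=60486 /11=5498.73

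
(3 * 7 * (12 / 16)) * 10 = 315 / 2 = 157.50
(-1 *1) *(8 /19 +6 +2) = -160 /19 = -8.42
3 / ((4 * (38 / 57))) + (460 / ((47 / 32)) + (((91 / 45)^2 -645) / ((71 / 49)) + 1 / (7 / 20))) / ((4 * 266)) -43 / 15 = -93629685229 / 50329301400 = -1.86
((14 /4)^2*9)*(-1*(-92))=10143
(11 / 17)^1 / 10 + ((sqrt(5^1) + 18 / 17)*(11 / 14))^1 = 1067 / 1190 + 11*sqrt(5) / 14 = 2.65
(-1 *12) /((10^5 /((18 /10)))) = -27 /125000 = -0.00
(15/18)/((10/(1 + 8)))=3/4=0.75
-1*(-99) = 99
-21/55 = -0.38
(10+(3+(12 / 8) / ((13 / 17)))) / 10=1.50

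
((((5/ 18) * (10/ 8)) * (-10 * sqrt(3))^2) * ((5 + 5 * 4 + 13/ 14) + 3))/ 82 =84375/ 2296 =36.75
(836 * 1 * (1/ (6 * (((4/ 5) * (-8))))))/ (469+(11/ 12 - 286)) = -1045/ 8828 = -0.12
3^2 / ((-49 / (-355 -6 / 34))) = 54342 / 833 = 65.24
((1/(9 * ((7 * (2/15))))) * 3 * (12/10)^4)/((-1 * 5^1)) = -648/4375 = -0.15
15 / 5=3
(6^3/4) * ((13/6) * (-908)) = -106236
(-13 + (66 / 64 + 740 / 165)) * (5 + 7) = -7903 / 88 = -89.81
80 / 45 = 1.78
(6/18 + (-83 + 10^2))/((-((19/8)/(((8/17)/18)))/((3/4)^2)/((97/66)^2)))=-0.23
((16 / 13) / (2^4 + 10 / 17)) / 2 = 68 / 1833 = 0.04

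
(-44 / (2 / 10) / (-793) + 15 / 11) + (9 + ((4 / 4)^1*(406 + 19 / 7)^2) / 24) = 71509713755 / 10258248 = 6970.95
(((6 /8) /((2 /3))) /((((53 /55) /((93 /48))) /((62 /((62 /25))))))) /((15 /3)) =76725 /6784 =11.31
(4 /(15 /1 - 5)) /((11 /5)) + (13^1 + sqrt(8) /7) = 2 * sqrt(2) /7 + 145 /11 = 13.59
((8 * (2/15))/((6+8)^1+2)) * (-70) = -14/3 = -4.67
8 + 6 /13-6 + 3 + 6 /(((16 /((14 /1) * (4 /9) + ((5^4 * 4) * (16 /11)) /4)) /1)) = 149594 /429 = 348.70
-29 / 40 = -0.72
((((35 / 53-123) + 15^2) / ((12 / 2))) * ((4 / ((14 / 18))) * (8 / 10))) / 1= 130584 / 1855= 70.40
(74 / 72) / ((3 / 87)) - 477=-16099 / 36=-447.19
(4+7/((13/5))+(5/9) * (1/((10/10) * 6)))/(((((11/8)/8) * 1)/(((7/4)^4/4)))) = 1039633/11232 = 92.56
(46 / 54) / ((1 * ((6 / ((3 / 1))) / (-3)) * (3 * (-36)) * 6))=23 / 11664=0.00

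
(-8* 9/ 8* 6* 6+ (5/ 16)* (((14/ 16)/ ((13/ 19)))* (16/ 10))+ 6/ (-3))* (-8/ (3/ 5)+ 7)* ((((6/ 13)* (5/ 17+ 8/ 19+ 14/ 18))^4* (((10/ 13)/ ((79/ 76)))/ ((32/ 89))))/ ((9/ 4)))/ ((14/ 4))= 3052665012394760000000/ 25144260973008886917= 121.41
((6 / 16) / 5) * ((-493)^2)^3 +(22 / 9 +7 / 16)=775309803486121121 / 720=1076819171508501.56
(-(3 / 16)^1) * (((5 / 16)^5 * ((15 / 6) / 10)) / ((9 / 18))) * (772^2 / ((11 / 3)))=-1047628125 / 23068672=-45.41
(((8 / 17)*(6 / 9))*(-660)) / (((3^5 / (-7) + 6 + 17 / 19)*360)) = 2926 / 141525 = 0.02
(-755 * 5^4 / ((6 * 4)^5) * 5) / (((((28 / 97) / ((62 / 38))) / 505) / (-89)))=318868622890625 / 4236115968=75273.82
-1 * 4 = -4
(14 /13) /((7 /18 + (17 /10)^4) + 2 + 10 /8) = 1260000 /14029457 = 0.09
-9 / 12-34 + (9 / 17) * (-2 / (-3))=-2339 / 68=-34.40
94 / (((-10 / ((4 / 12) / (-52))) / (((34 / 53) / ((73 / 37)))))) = 29563 / 1508910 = 0.02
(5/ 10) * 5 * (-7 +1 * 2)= -25/ 2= -12.50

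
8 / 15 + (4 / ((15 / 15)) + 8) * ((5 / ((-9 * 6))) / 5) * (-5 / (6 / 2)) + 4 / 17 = 2614 / 2295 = 1.14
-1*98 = -98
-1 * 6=-6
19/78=0.24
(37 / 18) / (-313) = -37 / 5634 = -0.01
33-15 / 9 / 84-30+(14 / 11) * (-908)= -3195163 / 2772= -1152.66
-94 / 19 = -4.95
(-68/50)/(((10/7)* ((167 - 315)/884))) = 26299/4625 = 5.69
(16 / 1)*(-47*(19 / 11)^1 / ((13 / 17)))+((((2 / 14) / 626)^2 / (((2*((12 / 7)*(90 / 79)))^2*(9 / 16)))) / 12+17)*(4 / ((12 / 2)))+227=-3865551882102662737 / 2647202949705600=-1460.24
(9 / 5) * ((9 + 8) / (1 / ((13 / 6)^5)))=6311981 / 4320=1461.11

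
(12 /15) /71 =4 /355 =0.01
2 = 2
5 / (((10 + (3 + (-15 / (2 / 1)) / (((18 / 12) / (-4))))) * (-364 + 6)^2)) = 5 / 4229412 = 0.00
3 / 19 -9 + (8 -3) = -73 / 19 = -3.84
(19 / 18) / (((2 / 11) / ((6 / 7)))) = 209 / 42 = 4.98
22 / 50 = 11 / 25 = 0.44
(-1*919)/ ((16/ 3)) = -2757/ 16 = -172.31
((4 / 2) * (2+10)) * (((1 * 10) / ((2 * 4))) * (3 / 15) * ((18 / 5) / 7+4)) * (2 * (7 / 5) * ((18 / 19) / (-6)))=-5688 / 475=-11.97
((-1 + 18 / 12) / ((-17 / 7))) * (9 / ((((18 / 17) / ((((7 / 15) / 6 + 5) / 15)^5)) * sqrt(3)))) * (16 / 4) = -139533677458399 * sqrt(3) / 13452100312500000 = -0.02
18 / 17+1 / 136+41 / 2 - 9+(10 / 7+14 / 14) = 14275 / 952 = 14.99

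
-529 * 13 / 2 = -6877 / 2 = -3438.50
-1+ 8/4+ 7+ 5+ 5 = 18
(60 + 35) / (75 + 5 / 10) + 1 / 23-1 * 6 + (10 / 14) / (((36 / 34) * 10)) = -4052843 / 875196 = -4.63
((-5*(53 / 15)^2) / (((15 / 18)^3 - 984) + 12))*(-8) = -10176 / 19795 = -0.51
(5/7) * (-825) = -4125/7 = -589.29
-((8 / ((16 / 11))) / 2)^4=-57.19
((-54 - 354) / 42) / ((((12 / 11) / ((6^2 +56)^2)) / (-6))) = 3165536 / 7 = 452219.43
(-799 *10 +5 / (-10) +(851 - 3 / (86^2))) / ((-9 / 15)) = 11899.17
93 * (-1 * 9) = -837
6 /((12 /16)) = 8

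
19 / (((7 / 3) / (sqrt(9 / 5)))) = 171*sqrt(5) / 35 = 10.92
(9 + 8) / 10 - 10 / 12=13 / 15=0.87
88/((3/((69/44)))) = 46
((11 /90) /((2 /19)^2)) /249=3971 /89640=0.04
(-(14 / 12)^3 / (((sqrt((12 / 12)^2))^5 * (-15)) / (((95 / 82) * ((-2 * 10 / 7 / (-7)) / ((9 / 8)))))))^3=2352637000 / 26701407522369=0.00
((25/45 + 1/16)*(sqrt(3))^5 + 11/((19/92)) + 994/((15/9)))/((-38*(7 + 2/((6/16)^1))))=-92577/66785 - 267*sqrt(3)/22496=-1.41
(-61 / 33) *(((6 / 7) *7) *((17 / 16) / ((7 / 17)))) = -17629 / 616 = -28.62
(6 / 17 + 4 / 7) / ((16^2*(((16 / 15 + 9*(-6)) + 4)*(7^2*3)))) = -275 / 547834112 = -0.00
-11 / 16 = -0.69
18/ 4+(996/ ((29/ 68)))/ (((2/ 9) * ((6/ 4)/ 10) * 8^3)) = 65583/ 464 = 141.34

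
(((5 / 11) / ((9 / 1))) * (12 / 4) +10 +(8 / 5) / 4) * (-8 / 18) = -6964 / 1485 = -4.69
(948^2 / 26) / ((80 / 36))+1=1011107 / 65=15555.49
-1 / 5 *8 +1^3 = -3 / 5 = -0.60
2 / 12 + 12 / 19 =91 / 114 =0.80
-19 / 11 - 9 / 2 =-137 / 22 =-6.23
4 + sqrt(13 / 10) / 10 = sqrt(130) / 100 + 4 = 4.11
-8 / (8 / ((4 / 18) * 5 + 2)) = -28 / 9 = -3.11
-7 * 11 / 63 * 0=0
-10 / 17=-0.59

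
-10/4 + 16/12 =-7/6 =-1.17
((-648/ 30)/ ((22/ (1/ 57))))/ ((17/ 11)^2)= -198/ 27455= -0.01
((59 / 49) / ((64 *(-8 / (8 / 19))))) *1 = -59 / 59584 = -0.00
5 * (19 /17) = 95 /17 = 5.59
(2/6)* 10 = 3.33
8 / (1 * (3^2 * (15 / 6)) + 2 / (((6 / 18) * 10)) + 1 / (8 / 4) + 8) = 20 / 79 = 0.25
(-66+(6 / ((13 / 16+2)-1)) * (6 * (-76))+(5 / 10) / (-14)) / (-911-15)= 1279349 / 751912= 1.70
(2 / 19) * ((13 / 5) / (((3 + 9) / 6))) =13 / 95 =0.14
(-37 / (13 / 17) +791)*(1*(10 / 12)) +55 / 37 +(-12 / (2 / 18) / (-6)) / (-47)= 14015202 / 22607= 619.95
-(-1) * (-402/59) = -6.81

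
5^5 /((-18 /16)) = -25000 /9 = -2777.78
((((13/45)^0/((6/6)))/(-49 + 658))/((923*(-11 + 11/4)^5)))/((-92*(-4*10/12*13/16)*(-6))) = 1024/32887426137811245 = 0.00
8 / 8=1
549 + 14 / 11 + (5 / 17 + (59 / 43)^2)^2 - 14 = 5879906822535 / 10868368379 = 541.01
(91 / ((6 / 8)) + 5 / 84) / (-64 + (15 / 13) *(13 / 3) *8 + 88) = 3399 / 1792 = 1.90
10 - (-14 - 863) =887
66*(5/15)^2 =22/3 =7.33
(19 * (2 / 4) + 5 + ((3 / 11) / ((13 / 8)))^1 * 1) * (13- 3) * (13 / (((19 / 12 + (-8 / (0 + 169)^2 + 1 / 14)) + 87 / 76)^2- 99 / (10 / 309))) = -27239214481294929750 / 43587818462037047671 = -0.62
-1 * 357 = -357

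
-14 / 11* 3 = -42 / 11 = -3.82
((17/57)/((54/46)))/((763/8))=3128/1174257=0.00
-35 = -35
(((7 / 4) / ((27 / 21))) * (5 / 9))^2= 60025 / 104976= 0.57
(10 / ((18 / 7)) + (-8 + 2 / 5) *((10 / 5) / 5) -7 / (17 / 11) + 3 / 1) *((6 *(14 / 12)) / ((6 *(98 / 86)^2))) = -0.61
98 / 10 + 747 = 756.80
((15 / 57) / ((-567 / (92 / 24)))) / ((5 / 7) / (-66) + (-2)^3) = 1265 / 5695839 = 0.00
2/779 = 0.00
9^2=81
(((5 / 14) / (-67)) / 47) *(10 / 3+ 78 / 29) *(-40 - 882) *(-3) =-1207820 / 639247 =-1.89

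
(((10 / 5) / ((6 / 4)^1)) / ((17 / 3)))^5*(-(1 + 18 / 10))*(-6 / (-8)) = -10752 / 7099285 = -0.00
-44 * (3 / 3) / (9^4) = -44 / 6561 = -0.01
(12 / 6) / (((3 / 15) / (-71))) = -710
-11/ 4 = -2.75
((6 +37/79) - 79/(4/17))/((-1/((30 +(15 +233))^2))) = 2010408013/79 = 25448202.70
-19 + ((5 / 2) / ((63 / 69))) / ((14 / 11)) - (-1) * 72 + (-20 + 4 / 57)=131165 / 3724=35.22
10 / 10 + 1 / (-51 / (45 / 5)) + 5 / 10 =45 / 34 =1.32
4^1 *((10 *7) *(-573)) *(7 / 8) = -140385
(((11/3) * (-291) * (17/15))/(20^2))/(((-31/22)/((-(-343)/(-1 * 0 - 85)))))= -4025791/465000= -8.66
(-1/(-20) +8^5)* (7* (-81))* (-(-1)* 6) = -1114769061/10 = -111476906.10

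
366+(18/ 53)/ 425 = 8244168/ 22525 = 366.00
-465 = -465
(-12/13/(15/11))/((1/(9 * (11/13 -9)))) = 41976/845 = 49.68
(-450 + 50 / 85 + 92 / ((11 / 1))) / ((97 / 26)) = -2144376 / 18139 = -118.22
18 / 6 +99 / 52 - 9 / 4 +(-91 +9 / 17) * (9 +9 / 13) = -386403 / 442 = -874.21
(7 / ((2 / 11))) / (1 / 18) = 693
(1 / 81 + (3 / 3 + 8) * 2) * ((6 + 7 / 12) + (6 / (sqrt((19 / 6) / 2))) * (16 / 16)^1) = 5836 * sqrt(57) / 513 + 115261 / 972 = 204.47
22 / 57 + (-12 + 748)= 41974 / 57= 736.39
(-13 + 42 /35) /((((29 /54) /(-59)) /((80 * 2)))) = 6015168 /29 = 207419.59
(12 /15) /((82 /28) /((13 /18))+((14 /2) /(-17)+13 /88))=544544 /2580395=0.21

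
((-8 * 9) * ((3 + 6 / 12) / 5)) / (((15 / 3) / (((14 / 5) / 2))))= -14.11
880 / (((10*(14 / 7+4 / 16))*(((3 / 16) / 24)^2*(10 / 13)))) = 37486592 / 45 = 833035.38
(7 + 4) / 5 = 11 / 5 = 2.20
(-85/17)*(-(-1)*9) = -45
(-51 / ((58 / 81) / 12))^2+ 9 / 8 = 4914773937 / 6728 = 730495.53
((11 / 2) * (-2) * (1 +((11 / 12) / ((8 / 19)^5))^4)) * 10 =-30269515391440088139007403671735 / 11953490159763789447168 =-2532274255.21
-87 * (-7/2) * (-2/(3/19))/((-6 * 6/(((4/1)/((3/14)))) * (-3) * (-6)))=26999/243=111.11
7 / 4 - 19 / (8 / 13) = -233 / 8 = -29.12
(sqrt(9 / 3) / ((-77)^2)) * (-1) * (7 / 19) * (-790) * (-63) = -7110 * sqrt(3) / 2299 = -5.36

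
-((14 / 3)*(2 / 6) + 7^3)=-3101 / 9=-344.56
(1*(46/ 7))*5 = 32.86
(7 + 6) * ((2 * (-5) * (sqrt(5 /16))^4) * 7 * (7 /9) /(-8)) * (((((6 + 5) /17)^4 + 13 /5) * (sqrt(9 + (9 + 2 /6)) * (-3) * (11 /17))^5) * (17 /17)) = -951141.57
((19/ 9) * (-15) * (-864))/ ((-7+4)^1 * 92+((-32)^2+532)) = 171/ 8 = 21.38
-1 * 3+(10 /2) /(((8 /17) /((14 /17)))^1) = 23 /4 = 5.75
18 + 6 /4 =39 /2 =19.50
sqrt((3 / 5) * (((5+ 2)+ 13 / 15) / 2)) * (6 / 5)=6 * sqrt(59) / 25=1.84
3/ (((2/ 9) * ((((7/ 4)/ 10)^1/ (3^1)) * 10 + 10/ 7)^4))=672126336/ 815730721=0.82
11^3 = 1331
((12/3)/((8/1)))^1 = 1/2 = 0.50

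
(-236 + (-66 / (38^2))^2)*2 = -123021935 / 260642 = -472.00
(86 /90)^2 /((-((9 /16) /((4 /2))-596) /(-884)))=-52304512 /38602575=-1.35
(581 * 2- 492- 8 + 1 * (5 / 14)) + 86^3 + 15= 8914267 / 14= 636733.36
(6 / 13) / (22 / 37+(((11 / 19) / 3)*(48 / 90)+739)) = 189810 / 304204303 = 0.00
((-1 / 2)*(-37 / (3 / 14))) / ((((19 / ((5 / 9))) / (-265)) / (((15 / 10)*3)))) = -343175 / 114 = -3010.31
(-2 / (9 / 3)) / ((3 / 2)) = -4 / 9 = -0.44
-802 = -802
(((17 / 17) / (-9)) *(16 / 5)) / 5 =-16 / 225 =-0.07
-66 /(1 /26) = -1716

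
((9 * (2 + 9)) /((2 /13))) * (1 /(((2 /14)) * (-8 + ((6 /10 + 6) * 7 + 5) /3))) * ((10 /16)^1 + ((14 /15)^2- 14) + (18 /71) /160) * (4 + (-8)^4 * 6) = -152676040.54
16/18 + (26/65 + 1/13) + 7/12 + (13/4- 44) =-45397/1170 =-38.80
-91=-91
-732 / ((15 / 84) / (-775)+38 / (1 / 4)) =-1058960 / 219893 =-4.82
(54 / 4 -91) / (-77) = 1.01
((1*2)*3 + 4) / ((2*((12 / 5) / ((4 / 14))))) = 25 / 42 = 0.60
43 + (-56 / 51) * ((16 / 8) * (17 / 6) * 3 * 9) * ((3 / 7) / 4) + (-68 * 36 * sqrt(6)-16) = 9-2448 * sqrt(6) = -5987.35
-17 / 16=-1.06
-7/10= -0.70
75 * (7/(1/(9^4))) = 3444525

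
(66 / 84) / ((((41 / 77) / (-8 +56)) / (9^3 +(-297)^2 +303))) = 259155864 / 41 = 6320874.73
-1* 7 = -7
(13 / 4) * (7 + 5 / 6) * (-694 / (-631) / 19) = 212017 / 143868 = 1.47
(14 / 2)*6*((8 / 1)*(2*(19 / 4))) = 3192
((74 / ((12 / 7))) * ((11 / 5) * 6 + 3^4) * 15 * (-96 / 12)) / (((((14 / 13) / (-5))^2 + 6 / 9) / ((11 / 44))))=-1546210575 / 9038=-171078.84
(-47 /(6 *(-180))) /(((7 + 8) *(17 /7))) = 329 /275400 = 0.00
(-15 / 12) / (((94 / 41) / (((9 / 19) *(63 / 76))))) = -116235 / 542944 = -0.21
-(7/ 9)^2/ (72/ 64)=-392/ 729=-0.54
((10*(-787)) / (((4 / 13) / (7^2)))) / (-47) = 2506595 / 94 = 26665.90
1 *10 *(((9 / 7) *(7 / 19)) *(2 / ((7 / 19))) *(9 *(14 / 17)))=3240 / 17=190.59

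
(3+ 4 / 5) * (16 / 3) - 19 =1.27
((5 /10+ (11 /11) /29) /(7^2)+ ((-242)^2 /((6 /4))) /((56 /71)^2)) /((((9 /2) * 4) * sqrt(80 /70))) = 2140353521 * sqrt(14) /2455488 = 3261.46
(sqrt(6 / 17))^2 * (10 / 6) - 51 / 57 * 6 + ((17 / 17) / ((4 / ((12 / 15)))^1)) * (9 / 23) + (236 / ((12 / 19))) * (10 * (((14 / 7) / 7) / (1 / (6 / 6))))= 829123187 / 780045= 1062.92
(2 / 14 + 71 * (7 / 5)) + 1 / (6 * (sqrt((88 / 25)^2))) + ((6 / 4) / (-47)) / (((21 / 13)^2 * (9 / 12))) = 1816204009 / 18239760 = 99.57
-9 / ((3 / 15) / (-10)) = 450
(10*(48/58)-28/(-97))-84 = -212200/2813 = -75.44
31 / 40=0.78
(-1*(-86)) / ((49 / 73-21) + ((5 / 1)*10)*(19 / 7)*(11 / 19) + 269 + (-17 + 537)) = 43946 / 432941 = 0.10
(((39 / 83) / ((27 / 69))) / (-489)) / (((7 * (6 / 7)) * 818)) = -299 / 597602988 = -0.00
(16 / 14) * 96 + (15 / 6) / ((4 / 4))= 1571 / 14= 112.21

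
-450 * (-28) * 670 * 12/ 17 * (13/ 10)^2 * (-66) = -11299448160/ 17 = -664673421.18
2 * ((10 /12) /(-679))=-5 /2037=-0.00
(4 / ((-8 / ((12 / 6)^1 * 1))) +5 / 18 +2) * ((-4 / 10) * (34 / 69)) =-34 / 135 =-0.25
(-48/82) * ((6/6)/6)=-4/41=-0.10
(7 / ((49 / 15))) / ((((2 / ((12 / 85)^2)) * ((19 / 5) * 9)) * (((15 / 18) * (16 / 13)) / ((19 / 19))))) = 117 / 192185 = 0.00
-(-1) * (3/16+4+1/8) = 69/16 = 4.31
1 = 1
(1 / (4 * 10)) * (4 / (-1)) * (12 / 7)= -6 / 35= -0.17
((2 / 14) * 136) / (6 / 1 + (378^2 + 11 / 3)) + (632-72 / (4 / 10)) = 1356347092 / 3000767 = 452.00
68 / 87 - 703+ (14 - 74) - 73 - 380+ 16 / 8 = -105550 / 87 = -1213.22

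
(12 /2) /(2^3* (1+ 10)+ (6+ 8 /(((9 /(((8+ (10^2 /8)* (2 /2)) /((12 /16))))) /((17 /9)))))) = 729 /16997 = 0.04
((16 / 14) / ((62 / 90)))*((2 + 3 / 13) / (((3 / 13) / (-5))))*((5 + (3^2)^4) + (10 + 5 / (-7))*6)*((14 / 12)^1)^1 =-134420800 / 217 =-619450.69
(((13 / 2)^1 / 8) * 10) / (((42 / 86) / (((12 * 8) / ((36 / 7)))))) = 2795 / 9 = 310.56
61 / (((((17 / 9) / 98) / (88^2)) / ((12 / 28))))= 178561152 / 17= 10503597.18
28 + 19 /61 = 1727 /61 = 28.31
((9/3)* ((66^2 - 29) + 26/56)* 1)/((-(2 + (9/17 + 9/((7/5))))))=-6179619/4264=-1449.25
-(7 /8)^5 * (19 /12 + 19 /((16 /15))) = -15647317 /1572864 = -9.95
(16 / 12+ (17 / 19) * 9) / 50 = 107 / 570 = 0.19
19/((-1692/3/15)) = -95/188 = -0.51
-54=-54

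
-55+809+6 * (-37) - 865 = -333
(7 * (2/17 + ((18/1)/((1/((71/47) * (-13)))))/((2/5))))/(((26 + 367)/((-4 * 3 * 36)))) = 6799.04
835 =835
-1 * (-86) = 86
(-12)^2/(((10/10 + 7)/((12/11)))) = 216/11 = 19.64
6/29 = 0.21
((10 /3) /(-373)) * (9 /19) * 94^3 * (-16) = 398680320 /7087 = 56255.16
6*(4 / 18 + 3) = 58 / 3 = 19.33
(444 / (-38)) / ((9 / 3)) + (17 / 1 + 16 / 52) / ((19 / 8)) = 838 / 247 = 3.39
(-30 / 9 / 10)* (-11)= 11 / 3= 3.67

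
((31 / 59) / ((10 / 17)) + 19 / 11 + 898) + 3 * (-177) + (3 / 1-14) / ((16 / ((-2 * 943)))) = 43255733 / 25960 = 1666.25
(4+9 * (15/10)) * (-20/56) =-25/4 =-6.25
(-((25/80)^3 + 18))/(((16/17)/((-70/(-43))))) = -43942535/1409024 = -31.19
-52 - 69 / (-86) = -4403 / 86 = -51.20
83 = 83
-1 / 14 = -0.07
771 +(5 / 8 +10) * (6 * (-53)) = -10431 / 4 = -2607.75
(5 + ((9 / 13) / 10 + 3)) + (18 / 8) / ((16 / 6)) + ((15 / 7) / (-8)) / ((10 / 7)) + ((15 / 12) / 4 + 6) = 31279 / 2080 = 15.04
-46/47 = -0.98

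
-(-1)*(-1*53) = -53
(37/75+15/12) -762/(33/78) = -5937847/3300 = -1799.35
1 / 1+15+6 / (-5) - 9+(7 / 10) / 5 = 297 / 50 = 5.94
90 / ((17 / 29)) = 153.53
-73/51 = -1.43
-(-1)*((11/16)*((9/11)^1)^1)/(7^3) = 0.00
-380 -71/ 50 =-19071/ 50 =-381.42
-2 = -2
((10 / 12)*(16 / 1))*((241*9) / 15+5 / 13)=75392 / 39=1933.13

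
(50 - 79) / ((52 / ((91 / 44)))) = -203 / 176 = -1.15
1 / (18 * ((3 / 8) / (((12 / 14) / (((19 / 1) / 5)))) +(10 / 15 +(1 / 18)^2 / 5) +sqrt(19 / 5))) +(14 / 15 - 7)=-6138862099 / 1025338335 - 466560 * sqrt(95) / 68355889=-6.05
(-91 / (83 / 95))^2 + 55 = 75114920 / 6889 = 10903.60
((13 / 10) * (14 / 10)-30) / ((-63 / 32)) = 22544 / 1575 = 14.31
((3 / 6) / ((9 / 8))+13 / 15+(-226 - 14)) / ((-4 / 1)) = 10741 / 180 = 59.67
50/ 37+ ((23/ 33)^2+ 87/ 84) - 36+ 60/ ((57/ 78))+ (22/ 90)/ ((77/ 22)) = 83443293/ 1701260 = 49.05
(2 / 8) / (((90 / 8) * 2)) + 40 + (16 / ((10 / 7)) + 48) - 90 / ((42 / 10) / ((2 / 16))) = 121631 / 1260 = 96.53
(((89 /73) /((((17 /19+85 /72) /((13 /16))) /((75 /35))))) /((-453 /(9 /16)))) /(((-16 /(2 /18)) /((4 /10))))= 197847 /56079380224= 0.00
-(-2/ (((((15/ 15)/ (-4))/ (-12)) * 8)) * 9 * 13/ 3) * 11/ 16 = 321.75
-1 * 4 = -4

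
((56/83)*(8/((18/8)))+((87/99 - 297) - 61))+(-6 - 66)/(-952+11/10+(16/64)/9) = -498773886901/1406397069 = -354.65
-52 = -52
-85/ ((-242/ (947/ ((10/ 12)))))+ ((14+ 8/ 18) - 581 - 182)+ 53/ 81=-3418123/ 9801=-348.75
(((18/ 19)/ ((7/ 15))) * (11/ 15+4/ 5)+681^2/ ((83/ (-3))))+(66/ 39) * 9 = -2402895879/ 143507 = -16744.10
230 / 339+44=15146 / 339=44.68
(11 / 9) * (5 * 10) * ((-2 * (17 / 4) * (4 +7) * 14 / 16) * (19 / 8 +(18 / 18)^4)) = -1079925 / 64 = -16873.83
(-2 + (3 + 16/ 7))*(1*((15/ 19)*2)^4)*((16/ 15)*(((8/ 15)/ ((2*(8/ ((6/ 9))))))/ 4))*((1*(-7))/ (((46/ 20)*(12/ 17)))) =-68000/ 130321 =-0.52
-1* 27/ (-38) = 27/ 38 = 0.71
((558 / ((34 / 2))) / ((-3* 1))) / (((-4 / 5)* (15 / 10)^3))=620 / 153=4.05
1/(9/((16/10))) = 8/45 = 0.18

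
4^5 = 1024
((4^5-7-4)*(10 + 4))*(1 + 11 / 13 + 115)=21542458 / 13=1657112.15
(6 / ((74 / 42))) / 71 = 126 / 2627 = 0.05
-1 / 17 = -0.06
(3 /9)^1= 1 /3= 0.33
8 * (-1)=-8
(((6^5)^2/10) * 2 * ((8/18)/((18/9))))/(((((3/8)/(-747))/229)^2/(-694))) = -1940479653395338887168/5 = -388095930679067777433.60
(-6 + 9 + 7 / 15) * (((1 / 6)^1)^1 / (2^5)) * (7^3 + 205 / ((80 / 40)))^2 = 1146717 / 320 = 3583.49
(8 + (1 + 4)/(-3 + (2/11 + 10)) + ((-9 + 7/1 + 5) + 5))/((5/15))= 3957/79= 50.09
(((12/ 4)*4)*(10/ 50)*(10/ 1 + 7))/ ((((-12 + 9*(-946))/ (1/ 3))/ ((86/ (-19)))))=2924/ 404985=0.01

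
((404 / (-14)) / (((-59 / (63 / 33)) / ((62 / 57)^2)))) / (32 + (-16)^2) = 97061 / 25303212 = 0.00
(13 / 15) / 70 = 13 / 1050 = 0.01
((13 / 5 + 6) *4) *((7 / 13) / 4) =301 / 65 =4.63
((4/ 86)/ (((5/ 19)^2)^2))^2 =67934252164/ 722265625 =94.06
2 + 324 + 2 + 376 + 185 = 889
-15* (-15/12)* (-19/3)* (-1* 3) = 1425/4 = 356.25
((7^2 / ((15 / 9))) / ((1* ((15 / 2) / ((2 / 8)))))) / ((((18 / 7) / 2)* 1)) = 343 / 450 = 0.76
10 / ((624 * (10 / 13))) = 1 / 48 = 0.02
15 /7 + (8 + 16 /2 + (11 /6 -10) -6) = 167 /42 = 3.98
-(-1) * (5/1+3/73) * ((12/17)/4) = 1104/1241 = 0.89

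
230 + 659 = 889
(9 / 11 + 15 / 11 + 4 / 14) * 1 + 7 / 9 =2249 / 693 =3.25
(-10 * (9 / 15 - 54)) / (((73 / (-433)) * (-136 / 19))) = 2196609 / 4964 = 442.51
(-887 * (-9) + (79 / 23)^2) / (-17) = -470.28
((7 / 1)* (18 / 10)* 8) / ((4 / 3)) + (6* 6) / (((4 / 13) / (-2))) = -792 / 5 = -158.40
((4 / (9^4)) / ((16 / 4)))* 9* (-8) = -0.01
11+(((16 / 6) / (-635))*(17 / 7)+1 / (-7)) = 144644 / 13335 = 10.85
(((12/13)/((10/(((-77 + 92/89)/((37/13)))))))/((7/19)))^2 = 594061728516/13283715025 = 44.72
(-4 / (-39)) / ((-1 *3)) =-0.03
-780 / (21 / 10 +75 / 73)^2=-138554000 / 1737363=-79.75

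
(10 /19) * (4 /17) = 40 /323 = 0.12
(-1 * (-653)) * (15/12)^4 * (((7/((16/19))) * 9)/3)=162841875/4096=39756.32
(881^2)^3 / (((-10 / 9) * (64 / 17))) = -71539661565507975993 / 640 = -111780721196106212.49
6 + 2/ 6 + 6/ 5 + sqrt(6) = sqrt(6) + 113/ 15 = 9.98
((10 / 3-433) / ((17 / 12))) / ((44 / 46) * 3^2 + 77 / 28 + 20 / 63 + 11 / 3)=-29884176 / 1511759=-19.77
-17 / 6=-2.83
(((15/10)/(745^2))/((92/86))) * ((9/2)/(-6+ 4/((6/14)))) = 3483/1021246000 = 0.00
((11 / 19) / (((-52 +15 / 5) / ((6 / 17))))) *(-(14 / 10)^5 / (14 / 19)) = 1617 / 53125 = 0.03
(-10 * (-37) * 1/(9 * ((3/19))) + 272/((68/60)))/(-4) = -6755/54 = -125.09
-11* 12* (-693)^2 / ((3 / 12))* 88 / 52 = -5578572384 / 13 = -429120952.62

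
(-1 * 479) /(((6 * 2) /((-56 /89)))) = 6706 /267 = 25.12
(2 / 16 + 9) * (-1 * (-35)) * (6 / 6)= 2555 / 8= 319.38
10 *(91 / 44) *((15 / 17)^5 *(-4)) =-44.24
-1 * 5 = -5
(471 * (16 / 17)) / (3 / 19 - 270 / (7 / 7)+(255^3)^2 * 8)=47728 / 236816706655095947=0.00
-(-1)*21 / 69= 7 / 23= 0.30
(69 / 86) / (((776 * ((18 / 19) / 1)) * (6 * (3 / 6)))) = 437 / 1201248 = 0.00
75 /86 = 0.87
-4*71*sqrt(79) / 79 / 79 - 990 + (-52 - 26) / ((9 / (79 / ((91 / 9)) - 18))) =-6312 / 7 - 284*sqrt(79) / 6241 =-902.12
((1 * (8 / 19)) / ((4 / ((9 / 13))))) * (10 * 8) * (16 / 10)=9.33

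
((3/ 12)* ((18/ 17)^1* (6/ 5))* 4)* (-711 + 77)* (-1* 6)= 410832/ 85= 4833.32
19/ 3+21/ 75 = 496/ 75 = 6.61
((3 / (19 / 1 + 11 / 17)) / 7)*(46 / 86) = 1173 / 100534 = 0.01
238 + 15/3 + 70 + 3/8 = 2507/8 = 313.38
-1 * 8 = -8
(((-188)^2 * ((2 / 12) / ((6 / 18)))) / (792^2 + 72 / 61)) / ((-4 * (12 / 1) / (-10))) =673745 / 114789528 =0.01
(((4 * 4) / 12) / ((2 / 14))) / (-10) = -14 / 15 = -0.93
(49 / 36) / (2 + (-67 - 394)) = -49 / 16524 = -0.00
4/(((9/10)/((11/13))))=440/117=3.76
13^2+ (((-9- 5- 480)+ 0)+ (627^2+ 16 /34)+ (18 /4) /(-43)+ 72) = 574385247 /1462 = 392876.37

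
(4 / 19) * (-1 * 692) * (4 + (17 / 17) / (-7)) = -74736 / 133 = -561.92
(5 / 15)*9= 3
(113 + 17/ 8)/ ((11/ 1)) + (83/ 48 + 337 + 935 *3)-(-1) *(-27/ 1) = 1651159/ 528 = 3127.20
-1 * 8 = -8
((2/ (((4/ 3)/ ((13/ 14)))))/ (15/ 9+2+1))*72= 1053/ 49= 21.49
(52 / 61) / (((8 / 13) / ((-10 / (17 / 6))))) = -5070 / 1037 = -4.89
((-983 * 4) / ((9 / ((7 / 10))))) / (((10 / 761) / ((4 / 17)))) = -20945764 / 3825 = -5476.02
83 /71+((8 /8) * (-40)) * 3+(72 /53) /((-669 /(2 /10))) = -498586219 /4195745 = -118.83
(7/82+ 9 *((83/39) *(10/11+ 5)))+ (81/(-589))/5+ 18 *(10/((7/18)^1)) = 576.10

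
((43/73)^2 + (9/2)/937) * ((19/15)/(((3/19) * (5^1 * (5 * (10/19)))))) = 24095577833/112348642500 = 0.21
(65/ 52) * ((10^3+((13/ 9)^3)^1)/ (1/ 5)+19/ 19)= 9141785/ 1458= 6270.09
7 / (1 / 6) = 42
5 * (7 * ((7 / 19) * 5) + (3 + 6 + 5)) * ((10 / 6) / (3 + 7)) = 2555 / 114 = 22.41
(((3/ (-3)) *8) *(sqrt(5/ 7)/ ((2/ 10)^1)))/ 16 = -5 *sqrt(35)/ 14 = -2.11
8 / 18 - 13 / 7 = -89 / 63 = -1.41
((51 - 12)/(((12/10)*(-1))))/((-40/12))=39/4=9.75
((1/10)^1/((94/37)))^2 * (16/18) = 0.00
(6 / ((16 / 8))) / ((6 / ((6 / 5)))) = 3 / 5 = 0.60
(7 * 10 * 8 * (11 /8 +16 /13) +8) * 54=1029996 /13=79230.46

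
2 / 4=1 / 2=0.50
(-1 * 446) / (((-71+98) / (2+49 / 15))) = -35234 / 405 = -87.00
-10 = -10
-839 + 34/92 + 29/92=-77125/92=-838.32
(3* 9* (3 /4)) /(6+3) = 9 /4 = 2.25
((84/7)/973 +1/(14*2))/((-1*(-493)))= 11/112868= 0.00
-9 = -9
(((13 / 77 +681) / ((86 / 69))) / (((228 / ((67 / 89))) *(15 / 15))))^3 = 5.88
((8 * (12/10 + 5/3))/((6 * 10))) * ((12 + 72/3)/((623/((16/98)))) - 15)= -13118354/2289525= -5.73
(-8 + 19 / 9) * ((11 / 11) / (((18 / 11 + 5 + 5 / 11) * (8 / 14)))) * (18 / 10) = -4081 / 1560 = -2.62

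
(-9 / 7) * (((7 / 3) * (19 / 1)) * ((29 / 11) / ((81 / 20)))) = -11020 / 297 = -37.10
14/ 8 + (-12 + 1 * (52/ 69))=-2621/ 276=-9.50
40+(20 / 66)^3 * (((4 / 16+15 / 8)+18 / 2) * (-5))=1381855 / 35937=38.45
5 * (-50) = -250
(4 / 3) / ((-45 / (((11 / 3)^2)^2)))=-58564 / 10935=-5.36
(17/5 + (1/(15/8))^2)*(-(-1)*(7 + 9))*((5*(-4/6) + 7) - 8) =-172432/675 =-255.45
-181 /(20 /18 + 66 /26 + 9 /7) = -148239 /4042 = -36.67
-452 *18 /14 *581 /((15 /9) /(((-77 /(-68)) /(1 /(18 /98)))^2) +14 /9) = -8423.21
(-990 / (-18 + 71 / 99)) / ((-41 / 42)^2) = 172889640 / 2876191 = 60.11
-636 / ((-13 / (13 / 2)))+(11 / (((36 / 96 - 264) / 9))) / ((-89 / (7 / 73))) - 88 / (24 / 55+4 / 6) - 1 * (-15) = 105246558981 / 415632581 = 253.22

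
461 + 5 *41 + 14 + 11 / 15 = 10211 / 15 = 680.73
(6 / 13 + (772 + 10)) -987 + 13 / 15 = -39716 / 195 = -203.67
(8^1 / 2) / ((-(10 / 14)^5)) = -67228 / 3125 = -21.51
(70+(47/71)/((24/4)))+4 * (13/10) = 160411/2130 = 75.31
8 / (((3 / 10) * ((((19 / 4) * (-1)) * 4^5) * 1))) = -5 / 912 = -0.01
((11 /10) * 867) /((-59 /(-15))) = 28611 /118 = 242.47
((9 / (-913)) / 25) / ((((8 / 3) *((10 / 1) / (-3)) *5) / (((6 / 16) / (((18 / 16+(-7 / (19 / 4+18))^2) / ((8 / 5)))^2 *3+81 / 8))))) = 74030112 / 264089409285625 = 0.00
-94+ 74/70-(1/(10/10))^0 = -3288/35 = -93.94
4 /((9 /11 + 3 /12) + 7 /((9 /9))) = 0.50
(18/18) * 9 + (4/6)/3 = 83/9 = 9.22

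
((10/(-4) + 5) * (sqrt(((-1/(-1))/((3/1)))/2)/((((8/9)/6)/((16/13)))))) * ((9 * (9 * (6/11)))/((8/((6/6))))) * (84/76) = 229635 * sqrt(6)/10868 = 51.76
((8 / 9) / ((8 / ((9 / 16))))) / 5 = 1 / 80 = 0.01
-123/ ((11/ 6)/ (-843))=622134/ 11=56557.64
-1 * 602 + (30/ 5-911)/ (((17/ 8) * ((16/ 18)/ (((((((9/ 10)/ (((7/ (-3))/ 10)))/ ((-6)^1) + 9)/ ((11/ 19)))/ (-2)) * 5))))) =101307553/ 5236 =19348.27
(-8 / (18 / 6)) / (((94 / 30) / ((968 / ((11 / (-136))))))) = 10185.53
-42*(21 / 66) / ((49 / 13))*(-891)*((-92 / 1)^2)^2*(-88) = -19915151173632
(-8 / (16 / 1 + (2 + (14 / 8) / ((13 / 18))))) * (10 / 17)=-2080 / 9027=-0.23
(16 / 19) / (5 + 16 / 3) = 48 / 589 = 0.08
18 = 18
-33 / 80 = -0.41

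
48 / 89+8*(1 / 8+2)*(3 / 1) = 4587 / 89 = 51.54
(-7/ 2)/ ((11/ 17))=-119/ 22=-5.41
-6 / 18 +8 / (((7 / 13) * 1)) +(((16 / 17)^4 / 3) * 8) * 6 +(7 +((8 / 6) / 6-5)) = 154174943 / 5261823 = 29.30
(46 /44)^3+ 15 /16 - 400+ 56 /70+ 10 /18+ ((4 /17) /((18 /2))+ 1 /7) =-45204950311 /114040080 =-396.40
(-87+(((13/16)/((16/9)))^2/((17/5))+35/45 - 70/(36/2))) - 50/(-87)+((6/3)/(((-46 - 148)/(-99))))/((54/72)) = -2485345074127/28205973504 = -88.11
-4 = -4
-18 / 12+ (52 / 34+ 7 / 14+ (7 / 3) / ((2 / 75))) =2993 / 34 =88.03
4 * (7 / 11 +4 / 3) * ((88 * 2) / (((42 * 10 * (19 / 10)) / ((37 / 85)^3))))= 21071648 / 147021525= 0.14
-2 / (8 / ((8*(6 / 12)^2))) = -1 / 2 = -0.50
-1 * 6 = -6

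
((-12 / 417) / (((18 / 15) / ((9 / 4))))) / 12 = -5 / 1112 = -0.00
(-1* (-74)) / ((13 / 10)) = 740 / 13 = 56.92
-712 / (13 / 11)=-7832 / 13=-602.46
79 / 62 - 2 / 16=285 / 248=1.15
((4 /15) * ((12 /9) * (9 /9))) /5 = 16 /225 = 0.07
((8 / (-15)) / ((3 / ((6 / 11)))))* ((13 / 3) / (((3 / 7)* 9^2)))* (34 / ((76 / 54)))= -24752 / 84645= -0.29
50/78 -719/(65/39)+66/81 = -429.94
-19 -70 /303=-19.23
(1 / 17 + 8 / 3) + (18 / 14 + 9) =4645 / 357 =13.01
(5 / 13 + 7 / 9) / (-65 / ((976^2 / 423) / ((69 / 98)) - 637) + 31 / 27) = 15251107116 / 14731255591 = 1.04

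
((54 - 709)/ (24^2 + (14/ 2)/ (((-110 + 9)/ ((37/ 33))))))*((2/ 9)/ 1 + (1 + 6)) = -47300825/ 5758647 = -8.21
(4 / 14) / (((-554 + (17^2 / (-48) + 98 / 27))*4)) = -216 / 1682527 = -0.00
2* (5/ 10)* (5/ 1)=5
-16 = -16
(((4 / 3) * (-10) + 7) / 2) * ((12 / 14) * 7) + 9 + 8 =-2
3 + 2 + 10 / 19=105 / 19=5.53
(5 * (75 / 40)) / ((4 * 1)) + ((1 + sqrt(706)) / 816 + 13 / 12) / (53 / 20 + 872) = 5 * sqrt(706) / 3568572 + 22315375 / 9516192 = 2.35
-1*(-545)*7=3815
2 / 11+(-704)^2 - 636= 5444782 / 11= 494980.18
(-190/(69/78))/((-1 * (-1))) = -214.78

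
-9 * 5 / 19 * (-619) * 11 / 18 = 34045 / 38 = 895.92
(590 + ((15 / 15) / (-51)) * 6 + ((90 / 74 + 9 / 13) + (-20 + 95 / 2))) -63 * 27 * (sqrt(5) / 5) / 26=10127883 / 16354 -1701 * sqrt(5) / 130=590.03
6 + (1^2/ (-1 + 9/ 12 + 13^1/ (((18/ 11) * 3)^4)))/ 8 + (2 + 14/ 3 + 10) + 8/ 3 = 143904110/ 5806293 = 24.78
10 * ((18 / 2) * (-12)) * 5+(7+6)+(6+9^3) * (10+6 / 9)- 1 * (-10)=2463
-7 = -7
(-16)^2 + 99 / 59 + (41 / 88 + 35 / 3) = 269.81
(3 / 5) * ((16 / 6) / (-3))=-8 / 15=-0.53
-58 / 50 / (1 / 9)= -261 / 25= -10.44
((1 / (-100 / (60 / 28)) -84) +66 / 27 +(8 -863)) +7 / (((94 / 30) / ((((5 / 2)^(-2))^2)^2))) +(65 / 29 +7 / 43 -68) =-1156370131608631 / 1153864687500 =-1002.17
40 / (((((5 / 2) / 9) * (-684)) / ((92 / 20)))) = -92 / 95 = -0.97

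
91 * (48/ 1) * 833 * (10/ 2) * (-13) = -236505360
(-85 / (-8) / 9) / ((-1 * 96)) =-85 / 6912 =-0.01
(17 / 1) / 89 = 17 / 89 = 0.19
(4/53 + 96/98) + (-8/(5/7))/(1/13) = -1876916/12985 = -144.54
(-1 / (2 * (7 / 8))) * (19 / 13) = -76 / 91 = -0.84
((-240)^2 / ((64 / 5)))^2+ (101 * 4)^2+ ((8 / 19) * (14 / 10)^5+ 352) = 20413570.26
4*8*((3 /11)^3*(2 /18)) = 96 /1331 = 0.07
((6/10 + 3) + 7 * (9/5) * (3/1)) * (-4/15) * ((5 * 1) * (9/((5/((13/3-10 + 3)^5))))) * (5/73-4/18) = -304480256/147825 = -2059.73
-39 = -39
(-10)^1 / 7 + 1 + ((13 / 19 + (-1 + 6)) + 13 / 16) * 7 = 95863 / 2128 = 45.05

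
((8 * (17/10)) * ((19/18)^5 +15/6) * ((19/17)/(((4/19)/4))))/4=2599206859/9447840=275.11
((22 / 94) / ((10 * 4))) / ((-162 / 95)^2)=0.00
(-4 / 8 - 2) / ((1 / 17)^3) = -24565 / 2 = -12282.50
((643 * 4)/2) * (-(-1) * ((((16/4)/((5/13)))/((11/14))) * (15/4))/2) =351078/11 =31916.18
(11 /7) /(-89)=-11 /623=-0.02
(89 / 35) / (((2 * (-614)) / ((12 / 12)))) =-89 / 42980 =-0.00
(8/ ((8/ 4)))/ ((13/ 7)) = 28/ 13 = 2.15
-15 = -15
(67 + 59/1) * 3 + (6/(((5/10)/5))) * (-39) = -1962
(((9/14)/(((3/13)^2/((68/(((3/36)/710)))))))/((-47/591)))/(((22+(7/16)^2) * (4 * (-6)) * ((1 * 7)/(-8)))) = -189918842880/1006411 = -188709.03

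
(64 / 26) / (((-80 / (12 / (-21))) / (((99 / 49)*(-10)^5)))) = -15840000 / 4459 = -3552.37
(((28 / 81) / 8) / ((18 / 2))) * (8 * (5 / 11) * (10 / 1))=1400 / 8019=0.17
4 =4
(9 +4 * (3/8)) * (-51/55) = -1071/110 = -9.74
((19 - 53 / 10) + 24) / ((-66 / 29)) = -10933 / 660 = -16.57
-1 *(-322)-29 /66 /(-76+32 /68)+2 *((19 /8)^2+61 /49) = 5577194605 /16609824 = 335.78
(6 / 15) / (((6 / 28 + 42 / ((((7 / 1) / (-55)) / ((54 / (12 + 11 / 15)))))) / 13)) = -69524 / 18708135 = -0.00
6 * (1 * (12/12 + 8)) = 54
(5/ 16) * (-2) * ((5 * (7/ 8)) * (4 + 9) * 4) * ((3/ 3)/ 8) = -2275/ 128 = -17.77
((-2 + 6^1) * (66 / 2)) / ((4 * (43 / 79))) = 2607 / 43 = 60.63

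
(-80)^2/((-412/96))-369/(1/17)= -799719/103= -7764.26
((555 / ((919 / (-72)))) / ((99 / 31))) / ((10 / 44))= -55056 / 919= -59.91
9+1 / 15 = 136 / 15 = 9.07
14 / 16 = 7 / 8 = 0.88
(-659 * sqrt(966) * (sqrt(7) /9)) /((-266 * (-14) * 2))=-659 * sqrt(138) /9576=-0.81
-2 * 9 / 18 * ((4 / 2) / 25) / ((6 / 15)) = -1 / 5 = -0.20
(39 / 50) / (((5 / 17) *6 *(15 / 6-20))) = -221 / 8750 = -0.03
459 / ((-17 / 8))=-216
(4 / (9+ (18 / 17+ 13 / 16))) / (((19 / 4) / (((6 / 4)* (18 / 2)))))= 58752 / 56183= 1.05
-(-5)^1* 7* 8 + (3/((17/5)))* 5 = 4835/17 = 284.41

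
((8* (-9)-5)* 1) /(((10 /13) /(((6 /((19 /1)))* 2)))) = -6006 /95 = -63.22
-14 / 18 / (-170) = 0.00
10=10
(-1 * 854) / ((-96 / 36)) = 1281 / 4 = 320.25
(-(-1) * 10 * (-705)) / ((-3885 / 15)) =7050 / 259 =27.22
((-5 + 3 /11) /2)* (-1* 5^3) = 3250 /11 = 295.45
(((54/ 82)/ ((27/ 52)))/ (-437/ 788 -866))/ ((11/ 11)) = -40976/ 27996645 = -0.00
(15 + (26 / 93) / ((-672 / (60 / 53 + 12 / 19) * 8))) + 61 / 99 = 2702627119 / 173067048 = 15.62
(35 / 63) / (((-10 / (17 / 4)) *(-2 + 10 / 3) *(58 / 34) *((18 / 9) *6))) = -289 / 33408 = -0.01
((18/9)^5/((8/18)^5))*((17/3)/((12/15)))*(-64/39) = -21449.42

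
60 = 60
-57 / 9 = -19 / 3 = -6.33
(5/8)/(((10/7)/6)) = 21/8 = 2.62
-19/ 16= -1.19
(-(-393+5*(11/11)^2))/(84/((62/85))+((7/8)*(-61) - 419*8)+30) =-96224/808533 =-0.12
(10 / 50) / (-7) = -1 / 35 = -0.03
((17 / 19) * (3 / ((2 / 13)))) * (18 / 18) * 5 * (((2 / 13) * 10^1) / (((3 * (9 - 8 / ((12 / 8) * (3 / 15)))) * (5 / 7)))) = -3570 / 1007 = -3.55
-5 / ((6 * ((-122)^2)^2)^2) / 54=-5 / 95405828215478851584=-0.00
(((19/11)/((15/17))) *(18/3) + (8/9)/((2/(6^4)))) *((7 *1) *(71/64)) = 8033011/1760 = 4564.21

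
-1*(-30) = 30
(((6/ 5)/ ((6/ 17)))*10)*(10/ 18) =170/ 9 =18.89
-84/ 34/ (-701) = 42/ 11917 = 0.00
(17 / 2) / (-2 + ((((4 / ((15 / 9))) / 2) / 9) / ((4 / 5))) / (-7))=-21 / 5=-4.20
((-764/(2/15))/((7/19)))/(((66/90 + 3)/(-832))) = 169837200/49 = 3466065.31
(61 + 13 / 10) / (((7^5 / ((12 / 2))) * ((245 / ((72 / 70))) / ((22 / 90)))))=11748 / 514714375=0.00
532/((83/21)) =11172/83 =134.60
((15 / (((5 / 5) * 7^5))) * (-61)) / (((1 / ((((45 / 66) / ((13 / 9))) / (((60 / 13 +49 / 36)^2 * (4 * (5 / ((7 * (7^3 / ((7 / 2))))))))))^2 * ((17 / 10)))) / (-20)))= 2816451678287520 / 7405514485979401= 0.38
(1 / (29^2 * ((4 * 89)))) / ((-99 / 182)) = -91 / 14820102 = -0.00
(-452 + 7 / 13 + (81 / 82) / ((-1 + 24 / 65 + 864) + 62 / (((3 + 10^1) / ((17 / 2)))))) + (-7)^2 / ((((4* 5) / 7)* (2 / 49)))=-19594626483 / 626317640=-31.29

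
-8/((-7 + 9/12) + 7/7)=32/21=1.52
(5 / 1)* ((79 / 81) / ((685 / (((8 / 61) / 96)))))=79 / 8123004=0.00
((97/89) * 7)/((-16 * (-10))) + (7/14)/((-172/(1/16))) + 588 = 1440292983/2449280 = 588.05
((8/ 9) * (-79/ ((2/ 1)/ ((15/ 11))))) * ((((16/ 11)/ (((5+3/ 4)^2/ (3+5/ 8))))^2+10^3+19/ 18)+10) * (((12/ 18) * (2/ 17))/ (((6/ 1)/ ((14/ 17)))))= -13631394495412120/ 26157336290217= -521.13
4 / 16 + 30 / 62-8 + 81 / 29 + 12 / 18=-41063 / 10788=-3.81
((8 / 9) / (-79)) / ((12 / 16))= -0.02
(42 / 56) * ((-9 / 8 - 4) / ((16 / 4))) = -0.96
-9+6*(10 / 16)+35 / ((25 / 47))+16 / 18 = 11059 / 180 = 61.44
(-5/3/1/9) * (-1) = 5/27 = 0.19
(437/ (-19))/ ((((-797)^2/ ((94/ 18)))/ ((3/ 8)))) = -0.00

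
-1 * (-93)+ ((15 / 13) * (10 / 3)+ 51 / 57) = 24142 / 247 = 97.74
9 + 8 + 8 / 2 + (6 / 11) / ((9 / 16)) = 725 / 33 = 21.97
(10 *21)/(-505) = -42/101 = -0.42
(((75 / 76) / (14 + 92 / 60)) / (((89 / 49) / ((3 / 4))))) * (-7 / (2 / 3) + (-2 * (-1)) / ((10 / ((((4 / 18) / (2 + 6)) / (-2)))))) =-731325 / 2654336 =-0.28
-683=-683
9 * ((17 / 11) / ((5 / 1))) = 153 / 55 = 2.78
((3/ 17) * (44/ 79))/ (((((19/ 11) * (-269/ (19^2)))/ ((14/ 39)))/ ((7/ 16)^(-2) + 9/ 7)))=-5867048/ 32875297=-0.18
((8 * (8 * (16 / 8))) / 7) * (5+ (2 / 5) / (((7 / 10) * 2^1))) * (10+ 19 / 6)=1272.60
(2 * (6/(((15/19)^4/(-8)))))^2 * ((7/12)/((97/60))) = 121738179877888/5524453125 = 22036.24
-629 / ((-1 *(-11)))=-629 / 11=-57.18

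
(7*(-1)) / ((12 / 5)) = -35 / 12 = -2.92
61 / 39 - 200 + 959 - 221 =21043 / 39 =539.56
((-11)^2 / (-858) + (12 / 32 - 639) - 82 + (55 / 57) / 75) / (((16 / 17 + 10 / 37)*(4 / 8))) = -40312214359 / 33878520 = -1189.90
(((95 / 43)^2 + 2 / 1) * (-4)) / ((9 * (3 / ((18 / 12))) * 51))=-8482 / 282897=-0.03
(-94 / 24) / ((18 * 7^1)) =-47 / 1512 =-0.03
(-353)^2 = 124609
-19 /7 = -2.71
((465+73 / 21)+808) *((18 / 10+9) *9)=4342572 / 35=124073.49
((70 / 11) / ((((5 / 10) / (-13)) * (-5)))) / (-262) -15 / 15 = -1623 / 1441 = -1.13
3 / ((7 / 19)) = 57 / 7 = 8.14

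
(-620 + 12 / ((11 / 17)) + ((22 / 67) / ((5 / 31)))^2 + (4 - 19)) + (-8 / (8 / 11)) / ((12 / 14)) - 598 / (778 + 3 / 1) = -329156997911 / 525886350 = -625.91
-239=-239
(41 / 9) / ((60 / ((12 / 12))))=41 / 540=0.08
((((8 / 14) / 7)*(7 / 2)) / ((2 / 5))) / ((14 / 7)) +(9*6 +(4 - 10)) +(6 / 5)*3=3637 / 70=51.96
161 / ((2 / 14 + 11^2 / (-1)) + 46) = -1127 / 524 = -2.15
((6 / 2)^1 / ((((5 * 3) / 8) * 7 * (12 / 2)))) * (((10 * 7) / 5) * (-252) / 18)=-112 / 15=-7.47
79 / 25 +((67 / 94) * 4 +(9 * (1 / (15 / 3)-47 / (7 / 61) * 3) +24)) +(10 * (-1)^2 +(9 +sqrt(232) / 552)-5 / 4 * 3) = -362273991 / 32900 +sqrt(58) / 276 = -11011.34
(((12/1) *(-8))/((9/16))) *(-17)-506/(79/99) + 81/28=15064549/6636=2270.12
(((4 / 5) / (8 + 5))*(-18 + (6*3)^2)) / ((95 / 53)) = 10.51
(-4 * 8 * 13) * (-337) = 140192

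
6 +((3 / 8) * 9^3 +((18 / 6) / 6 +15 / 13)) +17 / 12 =88123 / 312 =282.45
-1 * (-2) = 2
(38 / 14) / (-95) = -1 / 35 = -0.03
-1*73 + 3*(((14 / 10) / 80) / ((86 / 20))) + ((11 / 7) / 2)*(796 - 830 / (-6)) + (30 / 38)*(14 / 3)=456249559 / 686280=664.82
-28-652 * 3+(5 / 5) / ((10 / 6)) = -9917 / 5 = -1983.40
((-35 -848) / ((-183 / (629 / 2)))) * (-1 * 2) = -555407 / 183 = -3035.01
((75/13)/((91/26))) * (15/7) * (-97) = -218250/637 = -342.62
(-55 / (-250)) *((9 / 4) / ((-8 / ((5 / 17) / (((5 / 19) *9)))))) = -209 / 27200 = -0.01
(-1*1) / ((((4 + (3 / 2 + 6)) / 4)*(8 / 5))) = -5 / 23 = -0.22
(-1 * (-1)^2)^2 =1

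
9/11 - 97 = -1058/11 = -96.18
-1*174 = -174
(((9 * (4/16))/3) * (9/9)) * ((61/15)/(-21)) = -61/420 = -0.15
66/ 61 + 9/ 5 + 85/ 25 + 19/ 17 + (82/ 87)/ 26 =7.44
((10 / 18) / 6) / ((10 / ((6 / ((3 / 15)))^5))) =225000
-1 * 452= -452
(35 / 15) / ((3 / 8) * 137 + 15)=56 / 1593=0.04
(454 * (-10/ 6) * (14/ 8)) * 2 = -7945/ 3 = -2648.33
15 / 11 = 1.36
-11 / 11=-1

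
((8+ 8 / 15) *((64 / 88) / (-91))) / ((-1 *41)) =0.00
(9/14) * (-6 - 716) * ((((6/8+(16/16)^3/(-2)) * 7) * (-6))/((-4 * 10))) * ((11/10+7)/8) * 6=-2368521/3200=-740.16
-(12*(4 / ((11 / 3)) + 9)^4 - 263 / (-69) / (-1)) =-125692379365 / 1010229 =-124419.69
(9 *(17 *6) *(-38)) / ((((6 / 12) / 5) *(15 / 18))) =-418608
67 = 67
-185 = -185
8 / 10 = 4 / 5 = 0.80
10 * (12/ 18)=20/ 3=6.67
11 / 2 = 5.50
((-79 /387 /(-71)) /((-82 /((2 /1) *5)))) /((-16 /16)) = 395 /1126557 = 0.00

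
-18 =-18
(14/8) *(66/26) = 231/52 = 4.44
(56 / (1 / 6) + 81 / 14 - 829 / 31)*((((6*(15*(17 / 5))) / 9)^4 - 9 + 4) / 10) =182715201299 / 4340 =42100276.80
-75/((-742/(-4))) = -150/371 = -0.40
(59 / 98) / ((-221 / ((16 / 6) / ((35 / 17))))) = -236 / 66885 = -0.00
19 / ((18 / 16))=152 / 9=16.89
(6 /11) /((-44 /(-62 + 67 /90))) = 0.76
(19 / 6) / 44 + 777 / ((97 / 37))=7591579 / 25608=296.45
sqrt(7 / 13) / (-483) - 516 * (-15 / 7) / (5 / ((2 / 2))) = 1548 / 7 - sqrt(91) / 6279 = 221.14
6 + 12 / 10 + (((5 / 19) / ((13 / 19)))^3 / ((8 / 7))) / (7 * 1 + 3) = 1266347 / 175760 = 7.20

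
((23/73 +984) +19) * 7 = 512694/73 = 7023.21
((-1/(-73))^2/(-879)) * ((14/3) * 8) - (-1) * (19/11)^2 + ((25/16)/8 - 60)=-56.82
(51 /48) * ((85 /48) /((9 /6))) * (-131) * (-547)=103544365 /1152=89882.26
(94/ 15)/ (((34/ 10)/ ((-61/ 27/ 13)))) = -5734/ 17901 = -0.32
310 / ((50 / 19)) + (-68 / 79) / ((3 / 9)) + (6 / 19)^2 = 16443691 / 142595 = 115.32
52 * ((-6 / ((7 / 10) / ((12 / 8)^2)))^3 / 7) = -127939500 / 2401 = -53285.92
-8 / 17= -0.47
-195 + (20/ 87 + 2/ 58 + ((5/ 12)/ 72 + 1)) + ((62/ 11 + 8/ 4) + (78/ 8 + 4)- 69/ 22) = -4396823/ 25056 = -175.48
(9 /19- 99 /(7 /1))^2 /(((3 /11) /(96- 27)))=836196372 /17689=47272.11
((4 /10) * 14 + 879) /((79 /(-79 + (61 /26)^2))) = -219747909 /267020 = -822.96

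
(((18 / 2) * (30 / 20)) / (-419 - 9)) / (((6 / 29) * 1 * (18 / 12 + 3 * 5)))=-87 / 9416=-0.01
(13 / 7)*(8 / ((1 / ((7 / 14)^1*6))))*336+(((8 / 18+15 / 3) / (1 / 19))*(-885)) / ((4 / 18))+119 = -793745 / 2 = -396872.50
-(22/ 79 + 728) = -57534/ 79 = -728.28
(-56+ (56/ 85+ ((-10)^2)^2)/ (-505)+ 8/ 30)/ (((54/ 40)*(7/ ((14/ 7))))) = -11116832/ 695385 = -15.99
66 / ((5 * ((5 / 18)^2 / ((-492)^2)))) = 5176296576 / 125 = 41410372.61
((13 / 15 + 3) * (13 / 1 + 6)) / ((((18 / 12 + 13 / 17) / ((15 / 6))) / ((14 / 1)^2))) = 524552 / 33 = 15895.52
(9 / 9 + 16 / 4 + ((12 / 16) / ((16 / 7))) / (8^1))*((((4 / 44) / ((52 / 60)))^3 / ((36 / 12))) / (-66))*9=-8710875 / 32938267648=-0.00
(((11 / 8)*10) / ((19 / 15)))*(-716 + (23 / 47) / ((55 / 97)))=-27729435 / 3572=-7763.00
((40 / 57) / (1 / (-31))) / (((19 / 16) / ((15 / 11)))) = -99200 / 3971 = -24.98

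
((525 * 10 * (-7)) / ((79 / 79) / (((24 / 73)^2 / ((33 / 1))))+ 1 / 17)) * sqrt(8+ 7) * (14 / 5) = -67173120 * sqrt(15) / 199343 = -1305.09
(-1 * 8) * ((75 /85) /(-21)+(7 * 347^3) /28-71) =-9944030042 /119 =-83563277.66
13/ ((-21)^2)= 13/ 441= 0.03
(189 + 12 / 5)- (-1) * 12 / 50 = 4791 / 25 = 191.64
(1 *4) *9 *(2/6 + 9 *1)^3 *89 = 7814912/3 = 2604970.67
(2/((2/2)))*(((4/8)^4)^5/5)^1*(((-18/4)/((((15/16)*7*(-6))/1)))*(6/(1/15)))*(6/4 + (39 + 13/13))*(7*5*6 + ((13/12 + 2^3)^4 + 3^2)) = 1.14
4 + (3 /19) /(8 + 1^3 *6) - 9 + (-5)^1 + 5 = -1327 /266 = -4.99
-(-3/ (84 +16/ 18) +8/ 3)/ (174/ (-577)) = 3479887/ 398808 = 8.73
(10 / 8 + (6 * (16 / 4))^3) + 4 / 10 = 276513 / 20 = 13825.65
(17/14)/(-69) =-17/966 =-0.02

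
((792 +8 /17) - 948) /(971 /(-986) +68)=-2.32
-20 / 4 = -5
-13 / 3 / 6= -13 / 18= -0.72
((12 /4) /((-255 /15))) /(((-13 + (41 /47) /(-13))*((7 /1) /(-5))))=-9165 /950096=-0.01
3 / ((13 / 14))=42 / 13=3.23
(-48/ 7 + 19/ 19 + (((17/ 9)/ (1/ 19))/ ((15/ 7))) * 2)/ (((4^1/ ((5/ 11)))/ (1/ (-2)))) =-26119/ 16632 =-1.57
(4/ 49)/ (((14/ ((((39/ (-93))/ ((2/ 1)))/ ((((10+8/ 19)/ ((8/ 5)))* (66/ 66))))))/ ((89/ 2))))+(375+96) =2478986819/ 5263335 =470.99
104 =104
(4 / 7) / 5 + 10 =354 / 35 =10.11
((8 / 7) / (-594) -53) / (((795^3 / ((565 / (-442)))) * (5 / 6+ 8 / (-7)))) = -12451583 / 28582630973325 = -0.00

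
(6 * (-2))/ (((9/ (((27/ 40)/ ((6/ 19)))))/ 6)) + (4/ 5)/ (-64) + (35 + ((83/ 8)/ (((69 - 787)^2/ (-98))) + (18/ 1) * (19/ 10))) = 67128349/ 1288810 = 52.09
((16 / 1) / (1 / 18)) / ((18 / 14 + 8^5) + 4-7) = 504 / 57341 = 0.01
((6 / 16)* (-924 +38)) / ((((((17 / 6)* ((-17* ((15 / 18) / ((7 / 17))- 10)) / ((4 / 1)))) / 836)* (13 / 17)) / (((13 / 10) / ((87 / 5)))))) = -46663848 / 165155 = -282.55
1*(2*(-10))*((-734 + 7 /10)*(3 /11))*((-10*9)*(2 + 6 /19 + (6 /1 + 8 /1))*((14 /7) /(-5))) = 491017680 /209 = 2349366.89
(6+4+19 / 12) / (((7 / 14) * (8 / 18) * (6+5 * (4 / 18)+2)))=3753 / 656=5.72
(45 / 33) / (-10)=-3 / 22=-0.14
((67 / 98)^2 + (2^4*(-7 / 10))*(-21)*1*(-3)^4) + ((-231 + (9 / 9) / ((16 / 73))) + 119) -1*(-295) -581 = 3583872801 / 192080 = 18658.23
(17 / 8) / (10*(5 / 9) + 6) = 153 / 832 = 0.18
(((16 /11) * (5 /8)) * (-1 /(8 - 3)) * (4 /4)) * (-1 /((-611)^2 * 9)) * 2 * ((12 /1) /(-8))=-2 /12319593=-0.00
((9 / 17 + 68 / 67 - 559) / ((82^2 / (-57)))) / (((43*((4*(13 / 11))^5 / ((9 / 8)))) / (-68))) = -0.00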